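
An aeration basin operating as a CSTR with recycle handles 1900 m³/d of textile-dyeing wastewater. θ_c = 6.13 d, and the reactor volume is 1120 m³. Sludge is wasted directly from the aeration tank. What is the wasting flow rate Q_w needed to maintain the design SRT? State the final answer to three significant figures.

With mixed-liquor wasting, θ_c = V/Q_w, so Q_w = V/θ_c = 1120/6.13 = 182.7 m³/d.

Q_w ≈ 183 m³/d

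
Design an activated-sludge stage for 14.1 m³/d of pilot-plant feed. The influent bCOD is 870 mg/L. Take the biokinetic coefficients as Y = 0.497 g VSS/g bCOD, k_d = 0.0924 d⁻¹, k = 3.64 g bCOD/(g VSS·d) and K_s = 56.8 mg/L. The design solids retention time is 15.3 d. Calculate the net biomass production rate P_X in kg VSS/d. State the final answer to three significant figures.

P_X ≈ 2.51 kg VSS/d

For a completely mixed reactor with recycle the Lawrence–McCarty relation gives S = K_s·(1 + k_d·θ_c) / [θ_c·(Y·k − k_d) − 1] = 56.8 × (1 + 0.0924 × 15.3) / [15.3 × (0.497 × 3.64 − 0.0924) − 1] = 137.1 / 25.27 = 5.426 mg/L.
Y_obs = Y / (1 + k_d θ_c) = 0.497 / (1 + 0.0924 × 15.3) = 0.497 / 2.414 = 0.2059.
Q·(S₀ − S) = 14.1 × (870 − 5.43) × 10⁻³ = 12.19 kg/d removed.
P_X = Y_obs · Q(S₀ − S) = 0.2059 × 12.19 = 2.510 kg VSS/d.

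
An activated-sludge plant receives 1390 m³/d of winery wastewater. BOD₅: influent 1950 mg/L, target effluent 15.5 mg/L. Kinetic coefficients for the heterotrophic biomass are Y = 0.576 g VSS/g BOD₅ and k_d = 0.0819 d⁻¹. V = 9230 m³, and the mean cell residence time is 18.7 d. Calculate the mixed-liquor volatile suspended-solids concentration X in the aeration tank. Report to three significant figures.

Solving the biomass balance for X: X = Y Q (S₀−S) θ_c / [V (1+k_d θ_c)] = 0.576 × 1390 × (1950 − 15.5) × 18.7 / [9230 × (1 + 0.0819 × 18.7)] = 1240 mg/L.

X ≈ 1240 mg/L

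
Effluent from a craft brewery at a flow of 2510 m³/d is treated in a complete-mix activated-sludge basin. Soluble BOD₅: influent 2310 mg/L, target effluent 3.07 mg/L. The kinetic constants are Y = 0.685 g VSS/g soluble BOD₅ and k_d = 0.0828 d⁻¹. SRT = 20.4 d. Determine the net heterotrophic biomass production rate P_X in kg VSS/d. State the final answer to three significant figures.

Y_obs = Y / (1 + k_d θ_c) = 0.685 / (1 + 0.0828 × 20.4) = 0.685 / 2.689 = 0.2547.
Substrate removed = Q·(S₀ − S) = 2510 m³/d × (2310 − 3.07) g/m³ = 5.79×10^6 g/d = 5790 kg/d.
So the net sludge growth is P_X = 0.2547 × 5790 = 1475 kg VSS/d.

P_X ≈ 1470 kg VSS/d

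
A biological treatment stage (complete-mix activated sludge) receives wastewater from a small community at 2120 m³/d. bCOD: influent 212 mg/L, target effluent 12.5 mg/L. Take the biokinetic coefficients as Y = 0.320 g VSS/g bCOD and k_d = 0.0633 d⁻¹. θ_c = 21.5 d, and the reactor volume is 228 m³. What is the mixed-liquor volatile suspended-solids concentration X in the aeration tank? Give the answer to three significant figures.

Solving the biomass balance for X: X = Y Q (S₀−S) θ_c / [V (1+k_d θ_c)] = 0.320 × 2120 × (212 − 12.5) × 21.5 / [228 × (1 + 0.0633 × 21.5)] = 5406 mg/L.

X ≈ 5410 mg/L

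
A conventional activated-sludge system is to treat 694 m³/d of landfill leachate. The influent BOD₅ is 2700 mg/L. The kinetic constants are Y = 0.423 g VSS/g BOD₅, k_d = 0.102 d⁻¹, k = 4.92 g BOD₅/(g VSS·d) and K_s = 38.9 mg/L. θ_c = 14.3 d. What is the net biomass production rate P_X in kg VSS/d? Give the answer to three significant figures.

Effluent substrate depends only on kinetics and SRT: S = K_s(1 + k_d θ_c) / [θ_c(Yk − k_d) − 1] = 38.9 × (1 + 0.102 × 14.3) / [14.3 × (0.423 × 4.92 − 0.102) − 1] = 95.64 / 27.30 = 3.503 mg/L.
Observed yield with endogenous decay: Y_obs = Y / (1 + k_d·θ_c) = 0.423 / (1 + 0.102 × 14.3) = 0.423 / 2.459 = 0.1720 g VSS/g BOD₅.
Q·(S₀ − S) = 694 × (2700 − 3.50) × 10⁻³ = 1871 kg/d removed.
Biomass produced: P_X = Y_obs·Q·ΔS = 0.1720 × 1871 ≈ 322.0 kg VSS/d.

P_X ≈ 322 kg VSS/d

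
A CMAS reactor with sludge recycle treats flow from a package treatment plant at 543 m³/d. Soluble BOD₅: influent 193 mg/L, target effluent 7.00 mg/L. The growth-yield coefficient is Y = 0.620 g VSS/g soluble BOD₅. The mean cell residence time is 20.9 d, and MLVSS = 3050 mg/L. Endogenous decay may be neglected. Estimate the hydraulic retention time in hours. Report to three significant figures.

Biomass mass balance (decay neglected): V·X = Y·Q·(S₀ − S)·θ_c, so V = 0.620 × 543 × (193 − 7.00) × 20.9 / 3050 = 429.1 m³.
HRT = V/Q = 429.1 m³ / 543 m³·d⁻¹ = 0.7902 d × 24 = 18.97 h.

τ ≈ 19.0 h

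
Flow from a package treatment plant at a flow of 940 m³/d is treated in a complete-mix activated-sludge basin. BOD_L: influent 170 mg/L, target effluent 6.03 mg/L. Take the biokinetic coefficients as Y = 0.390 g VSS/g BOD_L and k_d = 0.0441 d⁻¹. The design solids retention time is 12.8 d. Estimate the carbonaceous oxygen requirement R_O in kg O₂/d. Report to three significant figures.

Y_obs = Y / (1 + k_d θ_c) = 0.390 / (1 + 0.0441 × 12.8) = 0.390 / 1.564 = 0.2493.
Mass of BOD_L removed per day: Q(S₀ − S) = 940 × 164.0 g/m³ = 154.1 kg/d.
Net sludge production P_X = 0.2493 × 154.1 = 38.42 kg VSS/d.
R_O = Q·ΔS − 1.42 P_X = 154.1 − 54.56 = 99.57 kg O₂/d.

R_O ≈ 99.6 kg O₂/d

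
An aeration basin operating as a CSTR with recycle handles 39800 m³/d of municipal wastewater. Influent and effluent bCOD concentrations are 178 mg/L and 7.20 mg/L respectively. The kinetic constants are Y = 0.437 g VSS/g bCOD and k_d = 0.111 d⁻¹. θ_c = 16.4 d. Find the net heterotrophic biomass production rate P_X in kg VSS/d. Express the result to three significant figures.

P_X ≈ 1050 kg VSS/d

The observed yield is Y_obs = Y/(1 + k_d·θ_c) = 0.437 / (1 + 0.111 × 16.4) = 0.437 / 2.820 = 0.1549 g VSS per g bCOD removed.
Mass of bCOD removed per day: Q(S₀ − S) = 39800 × 170.8 g/m³ = 6798 kg/d.
Biomass produced: P_X = Y_obs·Q·ΔS = 0.1549 × 6798 ≈ 1053 kg VSS/d.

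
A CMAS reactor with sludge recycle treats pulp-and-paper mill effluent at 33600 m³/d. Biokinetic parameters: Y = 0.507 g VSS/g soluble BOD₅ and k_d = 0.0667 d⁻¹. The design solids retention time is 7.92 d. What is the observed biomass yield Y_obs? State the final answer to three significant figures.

Observed yield with endogenous decay: Y_obs = Y / (1 + k_d·θ_c) = 0.507 / (1 + 0.0667 × 7.92) = 0.507 / 1.528 = 0.3317 g VSS/g soluble BOD₅.

Y_obs ≈ 0.332 g VSS/g soluble BOD₅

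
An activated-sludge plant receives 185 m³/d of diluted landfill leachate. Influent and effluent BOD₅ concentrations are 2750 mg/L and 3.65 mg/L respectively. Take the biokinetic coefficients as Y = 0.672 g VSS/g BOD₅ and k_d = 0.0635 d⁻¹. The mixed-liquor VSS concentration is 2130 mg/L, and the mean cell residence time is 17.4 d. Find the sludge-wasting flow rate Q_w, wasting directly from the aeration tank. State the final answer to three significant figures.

Steady-state biomass mass balance: V·X·(1 + k_d·θ_c) = Y·Q·(S₀ − S)·θ_c, so V = 0.672 × 185 × (2750 − 3.65) × 17.4 / [2130 × (1 + 0.0635 × 17.4)] = 5.94×10^6 / 4483 = 1325 m³.
For wasting at MLVSS concentration, Q_w = V/θ_c = 1325/17.4 = 76.15 m³/d.

Q_w ≈ 76.2 m³/d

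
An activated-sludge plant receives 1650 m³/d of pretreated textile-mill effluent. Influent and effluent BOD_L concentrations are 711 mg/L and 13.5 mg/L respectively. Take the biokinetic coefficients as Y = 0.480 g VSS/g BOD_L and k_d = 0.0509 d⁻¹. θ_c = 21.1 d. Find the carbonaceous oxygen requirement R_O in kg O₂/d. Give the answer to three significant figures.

R_O ≈ 773 kg O₂/d

Observed yield with endogenous decay: Y_obs = Y / (1 + k_d·θ_c) = 0.480 / (1 + 0.0509 × 21.1) = 0.480 / 2.074 = 0.2314 g VSS/g BOD_L.
Substrate removed = Q·(S₀ − S) = 1650 m³/d × (711 − 13.5) g/m³ = 1.15×10^6 g/d = 1151 kg/d.
Net sludge production P_X = 0.2314 × 1151 = 266.4 kg VSS/d.
R_O = Q·ΔS − 1.42 P_X = 1151 − 378.2 = 772.6 kg O₂/d.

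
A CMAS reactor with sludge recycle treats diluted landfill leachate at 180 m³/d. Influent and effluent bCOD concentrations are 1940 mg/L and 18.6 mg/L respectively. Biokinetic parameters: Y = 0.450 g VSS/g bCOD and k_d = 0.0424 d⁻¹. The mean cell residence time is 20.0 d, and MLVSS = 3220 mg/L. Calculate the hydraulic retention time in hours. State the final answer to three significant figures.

Rearranging the biomass balance for a CMAS with decay, V = Y·Q·ΔS·θ_c / [X·(1+k_d θ_c)] = 0.450 × 180 × (1940 − 18.6) × 20.0 / [3220 × (1 + 0.0424 × 20.0)] = 3.11×10^6 / 5951 = 523.1 m³.
HRT = V/Q = 523.1 m³ / 180 m³·d⁻¹ = 2.906 d × 24 = 69.75 h.

τ ≈ 69.7 h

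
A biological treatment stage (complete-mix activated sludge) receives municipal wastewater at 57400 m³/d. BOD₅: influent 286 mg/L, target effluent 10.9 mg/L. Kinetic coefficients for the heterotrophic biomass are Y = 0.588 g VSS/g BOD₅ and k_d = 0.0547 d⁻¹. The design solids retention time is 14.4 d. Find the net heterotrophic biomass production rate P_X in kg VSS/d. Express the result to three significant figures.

P_X ≈ 5190 kg VSS/d

Correct the yield for decay: Y_obs = Y/(1 + k_d θ_c) = 0.588 / (1 + 0.0547 × 14.4) = 0.588 / 1.788 = 0.3289.
ΔS = 286 − 10.9 = 275.1 mg/L, so the substrate removal rate is 57400 × 275.1/1000 = 15791 kg BOD₅/d.
P_X = Y_obs · Q(S₀ − S) = 0.3289 × 15791 = 5194 kg VSS/d.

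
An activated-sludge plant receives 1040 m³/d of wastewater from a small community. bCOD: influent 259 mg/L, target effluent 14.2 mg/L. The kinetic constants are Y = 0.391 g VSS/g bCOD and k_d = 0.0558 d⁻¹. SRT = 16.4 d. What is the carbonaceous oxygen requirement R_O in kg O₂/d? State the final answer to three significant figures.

The observed yield is Y_obs = Y/(1 + k_d·θ_c) = 0.391 / (1 + 0.0558 × 16.4) = 0.391 / 1.915 = 0.2042 g VSS per g bCOD removed.
Substrate removed = Q·(S₀ − S) = 1040 m³/d × (259 − 14.2) g/m³ = 2.55×10^5 g/d = 254.6 kg/d.
Net sludge production P_X = 0.2042 × 254.6 = 51.98 kg VSS/d.
Carbonaceous O₂ demand = substrate oxidised − cell-mass equivalent = 254.6 − 1.42 × 51.98 = 180.8 kg O₂/d.

R_O ≈ 181 kg O₂/d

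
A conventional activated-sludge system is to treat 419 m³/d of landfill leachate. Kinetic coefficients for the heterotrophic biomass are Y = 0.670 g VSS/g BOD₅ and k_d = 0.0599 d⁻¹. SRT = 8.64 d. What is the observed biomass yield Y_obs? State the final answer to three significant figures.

Y_obs ≈ 0.442 g VSS/g BOD₅

Observed yield with endogenous decay: Y_obs = Y / (1 + k_d·θ_c) = 0.670 / (1 + 0.0599 × 8.64) = 0.670 / 1.518 = 0.4415 g VSS/g BOD₅.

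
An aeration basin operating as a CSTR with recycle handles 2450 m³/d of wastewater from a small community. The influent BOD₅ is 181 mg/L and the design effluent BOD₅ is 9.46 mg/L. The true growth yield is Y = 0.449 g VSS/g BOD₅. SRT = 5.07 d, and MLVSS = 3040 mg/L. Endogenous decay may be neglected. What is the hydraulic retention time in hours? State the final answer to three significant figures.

Biomass mass balance (decay neglected): V·X = Y·Q·(S₀ − S)·θ_c, so V = 0.449 × 2450 × (181 − 9.46) × 5.07 / 3040 = 314.7 m³.
HRT = V/Q = 314.7 m³ / 2450 m³·d⁻¹ = 0.1285 d × 24 = 3.083 h.

τ ≈ 3.08 h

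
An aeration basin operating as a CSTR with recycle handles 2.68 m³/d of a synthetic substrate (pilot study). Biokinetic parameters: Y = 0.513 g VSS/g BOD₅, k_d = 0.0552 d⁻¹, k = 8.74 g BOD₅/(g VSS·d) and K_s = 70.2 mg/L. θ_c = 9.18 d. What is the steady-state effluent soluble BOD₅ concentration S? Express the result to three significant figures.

From the Monod/SRT balance for a CMAS, S = K_s·(1+k_d θ_c)/[θ_c·(Y k − k_d) − 1] = 70.2 × (1 + 0.0552 × 9.18) / [9.18 × (0.513 × 8.74 − 0.0552) − 1] = 105.8 / 39.65 = 2.667 mg/L.

S ≈ 2.67 mg/L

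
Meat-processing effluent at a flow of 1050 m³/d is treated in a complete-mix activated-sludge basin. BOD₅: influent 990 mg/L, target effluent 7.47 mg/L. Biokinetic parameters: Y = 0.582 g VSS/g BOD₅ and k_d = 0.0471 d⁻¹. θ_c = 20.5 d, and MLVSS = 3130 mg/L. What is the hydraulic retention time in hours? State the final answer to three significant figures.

τ ≈ 45.7 h

From the SRT design equation V = Y Q (S₀−S) θ_c / [X (1 + k_d θ_c)] = 0.582 × 1050 × (990 − 7.47) × 20.5 / [3130 × (1 + 0.0471 × 20.5)] = 1.23×10^7 / 6152 = 2001 m³.
HRT = V/Q = 2001 m³ / 1050 m³·d⁻¹ = 1.905 d × 24 = 45.73 h.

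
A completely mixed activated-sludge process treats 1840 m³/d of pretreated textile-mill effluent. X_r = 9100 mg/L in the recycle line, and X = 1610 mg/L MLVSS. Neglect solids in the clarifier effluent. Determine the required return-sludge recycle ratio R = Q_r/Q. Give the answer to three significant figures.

Solids balance on the clarifier gives (1+R)X = R·X_r, so R = X/(X_r − X) = 1610 / (9100 − 1610) = 0.2150.

R ≈ 0.215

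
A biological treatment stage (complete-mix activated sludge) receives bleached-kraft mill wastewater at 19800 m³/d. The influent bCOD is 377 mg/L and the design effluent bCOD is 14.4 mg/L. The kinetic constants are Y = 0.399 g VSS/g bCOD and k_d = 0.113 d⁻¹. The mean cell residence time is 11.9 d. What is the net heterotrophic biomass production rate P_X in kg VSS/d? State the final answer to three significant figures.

Correct the yield for decay: Y_obs = Y/(1 + k_d θ_c) = 0.399 / (1 + 0.113 × 11.9) = 0.399 / 2.345 = 0.1702.
Q·(S₀ − S) = 19800 × (377 − 14.4) × 10⁻³ = 7179 kg/d removed.
Net biomass production P_X = Y_obs × Q·(S₀ − S) = 0.1702 × 7179 = 1222 kg VSS/d.

P_X ≈ 1220 kg VSS/d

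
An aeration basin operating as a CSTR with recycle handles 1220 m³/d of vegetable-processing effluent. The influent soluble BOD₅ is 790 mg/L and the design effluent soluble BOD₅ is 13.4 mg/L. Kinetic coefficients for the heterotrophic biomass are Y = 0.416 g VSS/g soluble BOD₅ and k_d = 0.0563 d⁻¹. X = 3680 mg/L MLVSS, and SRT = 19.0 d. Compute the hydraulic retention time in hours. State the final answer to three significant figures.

τ ≈ 19.3 h

Rearranging the biomass balance for a CMAS with decay, V = Y·Q·ΔS·θ_c / [X·(1+k_d θ_c)] = 0.416 × 1220 × (790 − 13.4) × 19.0 / [3680 × (1 + 0.0563 × 19.0)] = 7.49×10^6 / 7616 = 983.2 m³.
HRT = V/Q = 983.2 m³ / 1220 m³·d⁻¹ = 0.8059 d × 24 = 19.34 h.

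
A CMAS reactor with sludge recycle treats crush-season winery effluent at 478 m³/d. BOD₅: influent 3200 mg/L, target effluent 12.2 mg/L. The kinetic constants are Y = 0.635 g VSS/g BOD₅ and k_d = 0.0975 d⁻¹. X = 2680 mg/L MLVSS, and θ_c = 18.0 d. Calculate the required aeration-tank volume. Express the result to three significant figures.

From the SRT design equation V = Y Q (S₀−S) θ_c / [X (1 + k_d θ_c)] = 0.635 × 478 × (3200 − 12.2) × 18.0 / [2680 × (1 + 0.0975 × 18.0)] = 1.74×10^7 / 7383 = 2359 m³.

V ≈ 2360 m³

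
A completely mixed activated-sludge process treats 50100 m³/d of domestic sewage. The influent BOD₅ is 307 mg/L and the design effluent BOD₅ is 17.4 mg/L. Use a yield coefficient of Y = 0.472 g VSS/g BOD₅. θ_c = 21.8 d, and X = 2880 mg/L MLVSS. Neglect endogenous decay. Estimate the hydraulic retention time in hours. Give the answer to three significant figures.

V·X = Y·Q·ΔS·θ_c gives V = 0.472 × 50100 × (307 − 17.4) × 21.8 / 2880 = 51837 m³.
τ = V/Q = 51837/50100 = 1.035 d, or 24.83 h.

τ ≈ 24.8 h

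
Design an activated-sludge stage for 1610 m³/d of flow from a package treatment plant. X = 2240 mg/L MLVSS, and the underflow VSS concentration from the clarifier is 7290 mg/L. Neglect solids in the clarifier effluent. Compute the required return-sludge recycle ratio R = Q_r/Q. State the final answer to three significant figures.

R ≈ 0.444

Mass balance around the secondary clarifier (neglecting effluent solids): R = X / (X_r − X) = 2240 / (7290 − 2240) = 0.4436.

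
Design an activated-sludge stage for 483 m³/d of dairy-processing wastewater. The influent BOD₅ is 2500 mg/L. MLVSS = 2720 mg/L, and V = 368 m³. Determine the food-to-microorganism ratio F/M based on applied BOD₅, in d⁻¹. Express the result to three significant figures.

F/M ≈ 1.21 d⁻¹

F/M = Q·S₀ / (V·X) = 483 × 2500 / (368.0 × 2720) = 1.206 g BOD₅·(g VSS·d)⁻¹.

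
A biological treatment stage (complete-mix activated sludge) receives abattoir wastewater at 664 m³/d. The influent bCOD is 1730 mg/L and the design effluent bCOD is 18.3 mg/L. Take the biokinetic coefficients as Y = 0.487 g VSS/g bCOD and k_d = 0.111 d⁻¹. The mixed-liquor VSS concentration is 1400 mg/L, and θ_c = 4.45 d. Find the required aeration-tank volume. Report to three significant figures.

Rearranging the biomass balance for a CMAS with decay, V = Y·Q·ΔS·θ_c / [X·(1+k_d θ_c)] = 0.487 × 664 × (1730 − 18.3) × 4.45 / [1400 × (1 + 0.111 × 4.45)] = 2.46×10^6 / 2092 = 1178 m³.

V ≈ 1180 m³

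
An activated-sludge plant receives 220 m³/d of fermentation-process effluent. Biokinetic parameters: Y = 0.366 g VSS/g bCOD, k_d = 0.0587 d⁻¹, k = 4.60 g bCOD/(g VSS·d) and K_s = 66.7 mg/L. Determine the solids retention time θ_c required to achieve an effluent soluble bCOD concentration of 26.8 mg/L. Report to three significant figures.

θ_c ≈ 2.36 d

From 1/θ_c = Y·k·S/(K_s + S) − k_d: Y·k·S/(K_s+S) = 0.366 × 4.60 × 26.8 / (66.7 + 26.8) = 0.4826 d⁻¹.
Then 1/θ_c = μ − k_d = 0.4826 − 0.0587 = 0.4239 d⁻¹, giving θ_c = 2.359 d.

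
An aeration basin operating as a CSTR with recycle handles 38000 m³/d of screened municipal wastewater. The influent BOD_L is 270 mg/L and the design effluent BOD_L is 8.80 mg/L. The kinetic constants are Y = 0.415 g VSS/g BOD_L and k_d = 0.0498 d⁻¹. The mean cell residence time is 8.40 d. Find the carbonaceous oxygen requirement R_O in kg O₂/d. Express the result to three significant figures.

The observed yield is Y_obs = Y/(1 + k_d·θ_c) = 0.415 / (1 + 0.0498 × 8.40) = 0.415 / 1.418 = 0.2926 g VSS per g BOD_L removed.
Mass of BOD_L removed per day: Q(S₀ − S) = 38000 × 261.2 g/m³ = 9926 kg/d.
Net sludge production P_X = 0.2926 × 9926 = 2904 kg VSS/d.
R_O = Q·(S₀ − S) − 1.42·P_X = 9926 − 1.42 × 2904 = 5802 kg O₂/d.

R_O ≈ 5800 kg O₂/d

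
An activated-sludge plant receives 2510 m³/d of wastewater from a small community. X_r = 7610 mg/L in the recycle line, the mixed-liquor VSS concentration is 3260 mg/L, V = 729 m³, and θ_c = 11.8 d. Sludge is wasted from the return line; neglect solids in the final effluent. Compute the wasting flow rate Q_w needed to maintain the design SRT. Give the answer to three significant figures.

Q_w ≈ 26.5 m³/d

Wasting from the return line (neglecting effluent solids): Q_w = V·X / (θ_c·X_r) = 729.0 × 3260 / (11.8 × 7610) = 26.47 m³/d.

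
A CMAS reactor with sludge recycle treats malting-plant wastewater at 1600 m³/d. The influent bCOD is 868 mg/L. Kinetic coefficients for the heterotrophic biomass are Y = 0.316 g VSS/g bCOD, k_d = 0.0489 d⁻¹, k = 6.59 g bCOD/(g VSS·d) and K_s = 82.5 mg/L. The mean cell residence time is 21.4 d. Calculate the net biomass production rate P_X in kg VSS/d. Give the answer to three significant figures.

From the Monod/SRT balance for a CMAS, S = K_s·(1+k_d θ_c)/[θ_c·(Y k − k_d) − 1] = 82.5 × (1 + 0.0489 × 21.4) / [21.4 × (0.316 × 6.59 − 0.0489) − 1] = 168.8 / 42.52 = 3.971 mg/L.
The observed yield is Y_obs = Y/(1 + k_d·θ_c) = 0.316 / (1 + 0.0489 × 21.4) = 0.316 / 2.046 = 0.1544 g VSS per g bCOD removed.
ΔS = 868 − 3.97 = 864.0 mg/L, so the substrate removal rate is 1600 × 864.0/1000 = 1382 kg bCOD/d.
So the net sludge growth is P_X = 0.1544 × 1382 = 213.5 kg VSS/d.

P_X ≈ 213 kg VSS/d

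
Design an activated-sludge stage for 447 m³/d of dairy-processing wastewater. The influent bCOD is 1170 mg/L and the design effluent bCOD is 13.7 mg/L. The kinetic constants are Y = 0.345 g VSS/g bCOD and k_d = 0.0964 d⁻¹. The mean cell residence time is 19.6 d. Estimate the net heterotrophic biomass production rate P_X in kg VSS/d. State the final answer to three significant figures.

The observed yield is Y_obs = Y/(1 + k_d·θ_c) = 0.345 / (1 + 0.0964 × 19.6) = 0.345 / 2.889 = 0.1194 g VSS per g bCOD removed.
Substrate removed = Q·(S₀ − S) = 447 m³/d × (1170 − 13.7) g/m³ = 5.17×10^5 g/d = 516.9 kg/d.
Net biomass production P_X = Y_obs × Q·(S₀ − S) = 0.1194 × 516.9 = 61.71 kg VSS/d.

P_X ≈ 61.7 kg VSS/d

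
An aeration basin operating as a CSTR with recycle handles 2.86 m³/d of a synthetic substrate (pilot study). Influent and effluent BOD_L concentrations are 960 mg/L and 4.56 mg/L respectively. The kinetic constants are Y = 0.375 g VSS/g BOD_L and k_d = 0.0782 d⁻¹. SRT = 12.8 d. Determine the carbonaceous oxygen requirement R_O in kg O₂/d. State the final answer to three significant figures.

Observed yield with endogenous decay: Y_obs = Y / (1 + k_d·θ_c) = 0.375 / (1 + 0.0782 × 12.8) = 0.375 / 2.001 = 0.1874 g VSS/g BOD_L.
ΔS = 960 − 4.56 = 955.4 mg/L, so the substrate removal rate is 2.86 × 955.4/1000 = 2.733 kg BOD_L/d.
Net sludge production P_X = 0.1874 × 2.733 = 0.5121 kg VSS/d.
Carbonaceous O₂ demand = substrate oxidised − cell-mass equivalent = 2.733 − 1.42 × 0.5121 = 2.005 kg O₂/d.

R_O ≈ 2.01 kg O₂/d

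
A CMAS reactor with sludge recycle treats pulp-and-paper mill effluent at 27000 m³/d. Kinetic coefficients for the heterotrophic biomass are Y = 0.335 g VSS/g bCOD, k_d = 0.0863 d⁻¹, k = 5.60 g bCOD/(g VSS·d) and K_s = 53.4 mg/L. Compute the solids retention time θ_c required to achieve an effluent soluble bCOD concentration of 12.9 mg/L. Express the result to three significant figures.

θ_c ≈ 3.59 d

Specific growth rate at S = 12.9 mg/L: μ = YkS/(K_s+S) = 0.335·5.60·12.9/(53.4+12.9) = 0.3650 d⁻¹.
θ_c = 1/(μ − k_d) = 1/(0.3650 − 0.0863) = 1/0.2787 = 3.588 d.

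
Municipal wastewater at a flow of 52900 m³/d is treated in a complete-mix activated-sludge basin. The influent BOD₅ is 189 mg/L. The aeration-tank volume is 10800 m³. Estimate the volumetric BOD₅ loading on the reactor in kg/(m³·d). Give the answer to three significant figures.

Applied BOD₅ load per unit volume = Q·S₀/V = (52900 × 189/1000)/10800 = 0.9257 kg BOD₅·m⁻³·d⁻¹.

L_v ≈ 0.926 kg BOD₅/(m³·d)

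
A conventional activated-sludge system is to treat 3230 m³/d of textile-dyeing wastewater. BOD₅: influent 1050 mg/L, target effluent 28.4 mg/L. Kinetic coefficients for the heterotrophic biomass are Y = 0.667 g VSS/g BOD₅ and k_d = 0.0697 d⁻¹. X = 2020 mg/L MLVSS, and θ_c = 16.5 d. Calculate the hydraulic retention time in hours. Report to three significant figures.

τ ≈ 62.1 h

Rearranging the biomass balance for a CMAS with decay, V = Y·Q·ΔS·θ_c / [X·(1+k_d θ_c)] = 0.667 × 3230 × (1050 − 28.4) × 16.5 / [2020 × (1 + 0.0697 × 16.5)] = 3.63×10^7 / 4343 = 8362 m³.
τ = V/Q = 8362/3230 = 2.589 d, or 62.13 h.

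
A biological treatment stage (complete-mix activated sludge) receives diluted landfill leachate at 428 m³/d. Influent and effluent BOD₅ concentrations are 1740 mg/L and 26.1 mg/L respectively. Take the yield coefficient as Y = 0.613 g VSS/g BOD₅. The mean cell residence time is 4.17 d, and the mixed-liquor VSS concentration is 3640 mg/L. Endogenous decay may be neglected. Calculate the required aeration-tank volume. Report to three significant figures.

V ≈ 515 m³

With k_d = 0 the design equation reduces to V = Y Q (S₀−S) θ_c / X = 0.613 × 428 × (1740 − 26.1) × 4.17 / 3640 = 515.1 m³.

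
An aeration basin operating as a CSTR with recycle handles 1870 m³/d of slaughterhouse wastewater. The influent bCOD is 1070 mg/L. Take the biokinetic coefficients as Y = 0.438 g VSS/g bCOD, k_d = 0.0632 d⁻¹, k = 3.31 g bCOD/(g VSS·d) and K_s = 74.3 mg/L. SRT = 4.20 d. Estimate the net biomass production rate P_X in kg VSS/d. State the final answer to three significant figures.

For a completely mixed reactor with recycle the Lawrence–McCarty relation gives S = K_s·(1 + k_d·θ_c) / [θ_c·(Y·k − k_d) − 1] = 74.3 × (1 + 0.0632 × 4.20) / [4.20 × (0.438 × 3.31 − 0.0632) − 1] = 94.02 / 4.824 = 19.49 mg/L.
Observed yield with endogenous decay: Y_obs = Y / (1 + k_d·θ_c) = 0.438 / (1 + 0.0632 × 4.20) = 0.438 / 1.265 = 0.3461 g VSS/g bCOD.
Q·(S₀ − S) = 1870 × (1070 − 19.5) × 10⁻³ = 1964 kg/d removed.
Biomass produced: P_X = Y_obs·Q·ΔS = 0.3461 × 1964 ≈ 679.9 kg VSS/d.

P_X ≈ 680 kg VSS/d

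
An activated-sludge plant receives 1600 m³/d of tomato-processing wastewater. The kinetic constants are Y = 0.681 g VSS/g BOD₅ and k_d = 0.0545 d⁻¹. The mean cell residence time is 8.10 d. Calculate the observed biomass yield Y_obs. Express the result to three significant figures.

Y_obs ≈ 0.472 g VSS/g BOD₅

The observed yield is Y_obs = Y/(1 + k_d·θ_c) = 0.681 / (1 + 0.0545 × 8.10) = 0.681 / 1.441 = 0.4724 g VSS per g BOD₅ removed.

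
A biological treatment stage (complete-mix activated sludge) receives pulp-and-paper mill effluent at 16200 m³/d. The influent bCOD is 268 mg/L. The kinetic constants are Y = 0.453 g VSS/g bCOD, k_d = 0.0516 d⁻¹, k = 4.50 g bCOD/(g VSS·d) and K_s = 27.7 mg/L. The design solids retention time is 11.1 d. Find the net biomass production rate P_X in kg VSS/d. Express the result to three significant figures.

For a completely mixed reactor with recycle the Lawrence–McCarty relation gives S = K_s·(1 + k_d·θ_c) / [θ_c·(Y·k − k_d) − 1] = 27.7 × (1 + 0.0516 × 11.1) / [11.1 × (0.453 × 4.50 − 0.0516) − 1] = 43.57 / 21.05 = 2.069 mg/L.
Y_obs = Y / (1 + k_d θ_c) = 0.453 / (1 + 0.0516 × 11.1) = 0.453 / 1.573 = 0.2880.
Q·(S₀ − S) = 16200 × (268 − 2.07) × 10⁻³ = 4308 kg/d removed.
Net biomass production P_X = Y_obs × Q·(S₀ − S) = 0.2880 × 4308 = 1241 kg VSS/d.

P_X ≈ 1240 kg VSS/d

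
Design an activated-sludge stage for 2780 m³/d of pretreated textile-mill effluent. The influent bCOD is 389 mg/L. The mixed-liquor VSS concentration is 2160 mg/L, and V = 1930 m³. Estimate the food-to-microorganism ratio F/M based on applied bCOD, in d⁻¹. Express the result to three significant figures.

F/M ≈ 0.259 d⁻¹

F/M = Q·S₀ / (V·X) = 2780 × 389 / (1930 × 2160) = 0.2594 g bCOD·(g VSS·d)⁻¹.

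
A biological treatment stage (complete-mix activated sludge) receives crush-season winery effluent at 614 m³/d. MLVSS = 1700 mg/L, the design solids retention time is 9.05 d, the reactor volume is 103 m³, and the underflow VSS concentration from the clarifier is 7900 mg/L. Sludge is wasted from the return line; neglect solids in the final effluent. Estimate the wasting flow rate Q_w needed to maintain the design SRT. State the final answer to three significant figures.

Wasting from the return line (neglecting effluent solids): Q_w = V·X / (θ_c·X_r) = 103.0 × 1700 / (9.05 × 7900) = 2.449 m³/d.

Q_w ≈ 2.45 m³/d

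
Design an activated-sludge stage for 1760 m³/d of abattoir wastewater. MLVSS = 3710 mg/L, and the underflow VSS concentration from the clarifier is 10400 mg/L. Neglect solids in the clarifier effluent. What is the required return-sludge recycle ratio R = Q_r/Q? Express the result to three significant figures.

R ≈ 0.555

R = Q_r/Q = X/(X_r − X) = 3710 / (10400 − 3710) = 0.5546.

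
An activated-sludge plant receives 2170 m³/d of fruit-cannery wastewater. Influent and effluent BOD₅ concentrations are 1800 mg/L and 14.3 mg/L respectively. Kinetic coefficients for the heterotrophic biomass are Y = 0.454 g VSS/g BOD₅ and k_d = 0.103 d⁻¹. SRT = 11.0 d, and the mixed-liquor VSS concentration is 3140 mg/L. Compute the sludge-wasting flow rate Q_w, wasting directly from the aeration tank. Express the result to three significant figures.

Steady-state biomass mass balance: V·X·(1 + k_d·θ_c) = Y·Q·(S₀ − S)·θ_c, so V = 0.454 × 2170 × (1800 − 14.3) × 11.0 / [3140 × (1 + 0.103 × 11.0)] = 1.94×10^7 / 6698 = 2889 m³.
With mixed-liquor wasting, θ_c = V/Q_w, so Q_w = V/θ_c = 2889/11.0 = 262.7 m³/d.

Q_w ≈ 263 m³/d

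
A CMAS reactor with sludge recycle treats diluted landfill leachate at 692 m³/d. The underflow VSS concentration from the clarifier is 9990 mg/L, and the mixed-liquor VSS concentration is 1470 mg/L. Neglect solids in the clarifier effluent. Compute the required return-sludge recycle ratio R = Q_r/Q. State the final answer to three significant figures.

Solids balance on the clarifier gives (1+R)X = R·X_r, so R = X/(X_r − X) = 1470 / (9990 − 1470) = 0.1725.

R ≈ 0.173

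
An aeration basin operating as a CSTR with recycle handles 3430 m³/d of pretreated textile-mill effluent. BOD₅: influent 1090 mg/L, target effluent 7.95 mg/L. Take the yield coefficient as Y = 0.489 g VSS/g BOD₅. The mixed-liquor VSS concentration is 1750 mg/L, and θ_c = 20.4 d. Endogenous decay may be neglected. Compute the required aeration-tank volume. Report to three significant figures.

Biomass mass balance (decay neglected): V·X = Y·Q·(S₀ − S)·θ_c, so V = 0.489 × 3430 × (1090 − 7.95) × 20.4 / 1750 = 21156 m³.

V ≈ 21200 m³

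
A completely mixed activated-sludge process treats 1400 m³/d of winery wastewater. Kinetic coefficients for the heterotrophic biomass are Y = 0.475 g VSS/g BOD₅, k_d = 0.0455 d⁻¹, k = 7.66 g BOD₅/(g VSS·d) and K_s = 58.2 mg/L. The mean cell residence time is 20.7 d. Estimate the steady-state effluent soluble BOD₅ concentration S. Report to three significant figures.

For a completely mixed reactor with recycle the Lawrence–McCarty relation gives S = K_s·(1 + k_d·θ_c) / [θ_c·(Y·k − k_d) − 1] = 58.2 × (1 + 0.0455 × 20.7) / [20.7 × (0.475 × 7.66 − 0.0455) − 1] = 113.0 / 73.38 = 1.540 mg/L.

S ≈ 1.54 mg/L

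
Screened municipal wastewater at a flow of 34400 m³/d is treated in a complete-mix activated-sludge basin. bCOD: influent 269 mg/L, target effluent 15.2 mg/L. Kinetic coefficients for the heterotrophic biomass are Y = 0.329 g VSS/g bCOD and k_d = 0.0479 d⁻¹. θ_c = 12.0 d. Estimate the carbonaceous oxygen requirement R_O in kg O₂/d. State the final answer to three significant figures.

R_O ≈ 6140 kg O₂/d

The observed yield is Y_obs = Y/(1 + k_d·θ_c) = 0.329 / (1 + 0.0479 × 12.0) = 0.329 / 1.575 = 0.2089 g VSS per g bCOD removed.
ΔS = 269 − 15.2 = 253.8 mg/L, so the substrate removal rate is 34400 × 253.8/1000 = 8731 kg bCOD/d.
Net sludge production P_X = 0.2089 × 8731 = 1824 kg VSS/d.
R_O = Q·ΔS − 1.42 P_X = 8731 − 2590 = 6141 kg O₂/d.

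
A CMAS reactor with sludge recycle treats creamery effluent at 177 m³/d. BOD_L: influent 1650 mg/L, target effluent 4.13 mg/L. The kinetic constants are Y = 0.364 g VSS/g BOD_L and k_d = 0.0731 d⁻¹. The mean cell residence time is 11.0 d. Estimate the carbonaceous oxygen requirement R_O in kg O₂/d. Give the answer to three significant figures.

Y_obs = Y / (1 + k_d θ_c) = 0.364 / (1 + 0.0731 × 11.0) = 0.364 / 1.804 = 0.2018.
Substrate removed = Q·(S₀ − S) = 177 m³/d × (1650 − 4.13) g/m³ = 2.91×10^5 g/d = 291.3 kg/d.
Net sludge production P_X = 0.2018 × 291.3 = 58.78 kg VSS/d.
Carbonaceous O₂ demand = substrate oxidised − cell-mass equivalent = 291.3 − 1.42 × 58.78 = 207.9 kg O₂/d.

R_O ≈ 208 kg O₂/d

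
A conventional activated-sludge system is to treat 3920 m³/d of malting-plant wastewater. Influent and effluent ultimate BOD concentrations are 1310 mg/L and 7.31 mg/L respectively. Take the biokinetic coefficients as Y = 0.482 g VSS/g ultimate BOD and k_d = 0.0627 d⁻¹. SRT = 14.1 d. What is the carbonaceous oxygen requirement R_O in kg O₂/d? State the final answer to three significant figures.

Y_obs = Y / (1 + k_d θ_c) = 0.482 / (1 + 0.0627 × 14.1) = 0.482 / 1.884 = 0.2558.
Substrate removed = Q·(S₀ − S) = 3920 m³/d × (1310 − 7.31) g/m³ = 5.11×10^6 g/d = 5107 kg/d.
Net sludge production P_X = 0.2558 × 5107 = 1306 kg VSS/d.
R_O = Q·(S₀ − S) − 1.42·P_X = 5107 − 1.42 × 1306 = 3251 kg O₂/d.

R_O ≈ 3250 kg O₂/d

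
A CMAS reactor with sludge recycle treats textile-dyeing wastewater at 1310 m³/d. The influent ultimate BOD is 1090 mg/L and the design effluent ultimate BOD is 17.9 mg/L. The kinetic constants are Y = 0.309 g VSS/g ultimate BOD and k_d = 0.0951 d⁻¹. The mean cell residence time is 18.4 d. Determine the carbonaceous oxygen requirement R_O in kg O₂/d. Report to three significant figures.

R_O ≈ 1180 kg O₂/d

Y_obs = Y / (1 + k_d θ_c) = 0.309 / (1 + 0.0951 × 18.4) = 0.309 / 2.750 = 0.1124.
Mass of ultimate BOD removed per day: Q(S₀ − S) = 1310 × 1072 g/m³ = 1404 kg/d.
Net sludge production P_X = 0.1124 × 1404 = 157.8 kg VSS/d.
R_O = Q·ΔS − 1.42 P_X = 1404 − 224.1 = 1180 kg O₂/d.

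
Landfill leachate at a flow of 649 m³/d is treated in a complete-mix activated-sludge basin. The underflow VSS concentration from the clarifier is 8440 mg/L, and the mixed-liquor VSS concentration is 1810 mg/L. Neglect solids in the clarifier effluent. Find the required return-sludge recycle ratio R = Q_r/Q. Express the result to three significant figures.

R ≈ 0.273

R = Q_r/Q = X/(X_r − X) = 1810 / (8440 − 1810) = 0.2730.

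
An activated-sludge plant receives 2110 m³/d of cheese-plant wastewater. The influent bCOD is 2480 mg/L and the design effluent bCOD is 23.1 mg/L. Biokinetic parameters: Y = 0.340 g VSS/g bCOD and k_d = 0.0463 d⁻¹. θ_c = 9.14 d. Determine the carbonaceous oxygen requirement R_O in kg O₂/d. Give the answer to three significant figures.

The observed yield is Y_obs = Y/(1 + k_d·θ_c) = 0.340 / (1 + 0.0463 × 9.14) = 0.340 / 1.423 = 0.2389 g VSS per g bCOD removed.
Substrate removed = Q·(S₀ − S) = 2110 m³/d × (2480 − 23.1) g/m³ = 5.18×10^6 g/d = 5184 kg/d.
Net sludge production P_X = 0.2389 × 5184 = 1238 kg VSS/d.
Carbonaceous O₂ demand = substrate oxidised − cell-mass equivalent = 5184 − 1.42 × 1238 = 3425 kg O₂/d.

R_O ≈ 3430 kg O₂/d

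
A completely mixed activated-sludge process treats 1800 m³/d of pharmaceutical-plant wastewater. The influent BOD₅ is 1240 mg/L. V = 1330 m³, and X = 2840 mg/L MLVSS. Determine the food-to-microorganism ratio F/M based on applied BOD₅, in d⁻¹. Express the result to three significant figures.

F/M = applied load / biomass = Q·S₀/(V·X) = 1800 × 1240 / (1330 × 2840) = 0.5909 d⁻¹.

F/M ≈ 0.591 d⁻¹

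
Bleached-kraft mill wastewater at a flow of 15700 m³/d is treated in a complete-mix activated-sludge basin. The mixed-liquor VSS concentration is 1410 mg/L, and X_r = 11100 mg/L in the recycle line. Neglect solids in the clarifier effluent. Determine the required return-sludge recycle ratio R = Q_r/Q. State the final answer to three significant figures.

R ≈ 0.146

R = Q_r/Q = X/(X_r − X) = 1410 / (11100 − 1410) = 0.1455.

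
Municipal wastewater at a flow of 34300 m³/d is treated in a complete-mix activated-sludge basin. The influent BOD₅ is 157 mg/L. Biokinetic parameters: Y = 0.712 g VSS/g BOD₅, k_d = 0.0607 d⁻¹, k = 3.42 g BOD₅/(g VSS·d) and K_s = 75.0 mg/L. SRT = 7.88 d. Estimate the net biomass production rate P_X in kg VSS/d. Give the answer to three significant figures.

Effluent substrate depends only on kinetics and SRT: S = K_s(1 + k_d θ_c) / [θ_c(Yk − k_d) − 1] = 75.0 × (1 + 0.0607 × 7.88) / [7.88 × (0.712 × 3.42 − 0.0607) − 1] = 110.9 / 17.71 = 6.261 mg/L.
Y_obs = Y / (1 + k_d θ_c) = 0.712 / (1 + 0.0607 × 7.88) = 0.712 / 1.478 = 0.4816.
ΔS = 157 − 6.26 = 150.7 mg/L, so the substrate removal rate is 34300 × 150.7/1000 = 5170 kg BOD₅/d.
P_X = Y_obs · Q(S₀ − S) = 0.4816 × 5170 = 2490 kg VSS/d.

P_X ≈ 2490 kg VSS/d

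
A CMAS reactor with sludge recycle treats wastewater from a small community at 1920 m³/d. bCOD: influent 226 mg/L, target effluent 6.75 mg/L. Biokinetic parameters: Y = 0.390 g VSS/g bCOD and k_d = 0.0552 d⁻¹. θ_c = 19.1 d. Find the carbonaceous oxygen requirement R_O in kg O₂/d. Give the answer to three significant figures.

R_O ≈ 307 kg O₂/d

Correct the yield for decay: Y_obs = Y/(1 + k_d θ_c) = 0.390 / (1 + 0.0552 × 19.1) = 0.390 / 2.054 = 0.1898.
ΔS = 226 − 6.75 = 219.2 mg/L, so the substrate removal rate is 1920 × 219.2/1000 = 421.0 kg bCOD/d.
Biomass synthesised: P_X = Y_obs × 421.0 = 79.92 kg VSS/d.
R_O = Q·ΔS − 1.42 P_X = 421.0 − 113.5 = 307.5 kg O₂/d.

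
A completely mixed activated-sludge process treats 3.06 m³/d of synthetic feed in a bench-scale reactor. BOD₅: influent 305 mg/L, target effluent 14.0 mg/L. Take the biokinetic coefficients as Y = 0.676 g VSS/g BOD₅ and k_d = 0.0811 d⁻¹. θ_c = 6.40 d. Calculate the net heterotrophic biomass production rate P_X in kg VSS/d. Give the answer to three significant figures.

The observed yield is Y_obs = Y/(1 + k_d·θ_c) = 0.676 / (1 + 0.0811 × 6.40) = 0.676 / 1.519 = 0.4450 g VSS per g BOD₅ removed.
Mass of BOD₅ removed per day: Q(S₀ − S) = 3.06 × 291.0 g/m³ = 0.8905 kg/d.
Biomass produced: P_X = Y_obs·Q·ΔS = 0.4450 × 0.8905 ≈ 0.3963 kg VSS/d.

P_X ≈ 0.396 kg VSS/d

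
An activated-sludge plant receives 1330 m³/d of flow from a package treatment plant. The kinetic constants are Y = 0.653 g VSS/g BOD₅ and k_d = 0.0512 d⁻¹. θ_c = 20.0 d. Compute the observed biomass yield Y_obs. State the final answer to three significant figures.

The observed yield is Y_obs = Y/(1 + k_d·θ_c) = 0.653 / (1 + 0.0512 × 20.0) = 0.653 / 2.024 = 0.3226 g VSS per g BOD₅ removed.

Y_obs ≈ 0.323 g VSS/g BOD₅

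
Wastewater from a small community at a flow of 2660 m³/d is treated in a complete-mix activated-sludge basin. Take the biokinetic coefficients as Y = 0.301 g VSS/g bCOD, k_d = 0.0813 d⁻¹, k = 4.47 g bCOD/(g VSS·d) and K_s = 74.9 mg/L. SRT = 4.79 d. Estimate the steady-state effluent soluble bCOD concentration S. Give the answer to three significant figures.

S ≈ 20.6 mg/L

Effluent substrate depends only on kinetics and SRT: S = K_s(1 + k_d θ_c) / [θ_c(Yk − k_d) − 1] = 74.9 × (1 + 0.0813 × 4.79) / [4.79 × (0.301 × 4.47 − 0.0813) − 1] = 104.1 / 5.055 = 20.59 mg/L.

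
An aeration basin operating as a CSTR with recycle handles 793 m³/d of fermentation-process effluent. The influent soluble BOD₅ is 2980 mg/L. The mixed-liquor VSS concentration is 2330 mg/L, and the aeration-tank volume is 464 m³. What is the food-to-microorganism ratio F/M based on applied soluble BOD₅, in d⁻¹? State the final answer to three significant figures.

F/M = applied load / biomass = Q·S₀/(V·X) = 793 × 2980 / (464.0 × 2330) = 2.186 d⁻¹.

F/M ≈ 2.19 d⁻¹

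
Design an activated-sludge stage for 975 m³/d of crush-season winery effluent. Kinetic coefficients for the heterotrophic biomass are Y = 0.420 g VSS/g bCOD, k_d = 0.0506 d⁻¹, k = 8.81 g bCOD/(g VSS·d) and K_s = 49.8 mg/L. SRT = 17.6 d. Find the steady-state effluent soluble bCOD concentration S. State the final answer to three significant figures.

S ≈ 1.49 mg/L

Effluent substrate depends only on kinetics and SRT: S = K_s(1 + k_d θ_c) / [θ_c(Yk − k_d) − 1] = 49.8 × (1 + 0.0506 × 17.6) / [17.6 × (0.420 × 8.81 − 0.0506) − 1] = 94.15 / 63.23 = 1.489 mg/L.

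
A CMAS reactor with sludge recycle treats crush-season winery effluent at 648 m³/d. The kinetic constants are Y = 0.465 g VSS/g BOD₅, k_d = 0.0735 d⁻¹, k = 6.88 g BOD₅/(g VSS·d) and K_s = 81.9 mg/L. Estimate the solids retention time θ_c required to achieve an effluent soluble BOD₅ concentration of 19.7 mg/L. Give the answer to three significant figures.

θ_c ≈ 1.83 d

At the target effluent, Y k S/(K_s+S) = 0.465×6.88×19.7/101.6 = 0.6203 d⁻¹.
Then 1/θ_c = μ − k_d = 0.6203 − 0.0735 = 0.5468 d⁻¹, giving θ_c = 1.829 d.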